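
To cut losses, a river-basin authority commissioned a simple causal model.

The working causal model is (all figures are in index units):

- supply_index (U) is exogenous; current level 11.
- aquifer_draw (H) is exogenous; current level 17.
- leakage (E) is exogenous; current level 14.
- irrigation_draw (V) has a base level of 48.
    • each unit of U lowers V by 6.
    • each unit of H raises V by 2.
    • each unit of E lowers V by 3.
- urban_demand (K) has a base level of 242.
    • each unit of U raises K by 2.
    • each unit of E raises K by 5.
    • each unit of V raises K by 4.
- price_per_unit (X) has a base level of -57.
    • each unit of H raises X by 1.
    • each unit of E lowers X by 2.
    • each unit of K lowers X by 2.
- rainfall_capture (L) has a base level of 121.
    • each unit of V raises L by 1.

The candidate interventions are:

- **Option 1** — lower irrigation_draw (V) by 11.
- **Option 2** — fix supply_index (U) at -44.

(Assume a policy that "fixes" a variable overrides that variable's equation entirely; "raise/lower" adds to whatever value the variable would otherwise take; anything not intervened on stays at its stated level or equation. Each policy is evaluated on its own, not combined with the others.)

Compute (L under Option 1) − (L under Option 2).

-341

Option 1 (V − 11):
  U = 11
  H = 17
  E = 14
  V = 48 − 6·11 + 2·17 − 3·14 (−11 from intervention) = -37
  L = 121 + (-37) = 84
Option 2 (U := -44):
  U = -44
  H = 17
  E = 14
  V = 48 − 6·(-44) + 2·17 − 3·14 = 304
  L = 121 + 304 = 425
L: 84 − 425 = -341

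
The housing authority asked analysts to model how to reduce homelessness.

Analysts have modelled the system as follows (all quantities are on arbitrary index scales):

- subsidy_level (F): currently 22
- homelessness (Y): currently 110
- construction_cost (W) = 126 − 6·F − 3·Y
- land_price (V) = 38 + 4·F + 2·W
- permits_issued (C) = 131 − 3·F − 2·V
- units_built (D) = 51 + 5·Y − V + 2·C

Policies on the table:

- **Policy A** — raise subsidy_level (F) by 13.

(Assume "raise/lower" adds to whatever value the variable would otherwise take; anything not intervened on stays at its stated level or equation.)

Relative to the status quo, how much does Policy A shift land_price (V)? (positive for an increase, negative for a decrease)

-104

Baseline:
  F = 22
  Y = 110
  W = 126 − 6·22 − 3·110 = -336
  V = 38 + 4·22 + 2·(-336) = -546
Policy A (F + 13):
  F = 22 + 13 = 35
  Y = 110
  W = 126 − 6·35 − 3·110 = -414
  V = 38 + 4·35 + 2·(-414) = -650
Change in V: -650 − (-546) = -104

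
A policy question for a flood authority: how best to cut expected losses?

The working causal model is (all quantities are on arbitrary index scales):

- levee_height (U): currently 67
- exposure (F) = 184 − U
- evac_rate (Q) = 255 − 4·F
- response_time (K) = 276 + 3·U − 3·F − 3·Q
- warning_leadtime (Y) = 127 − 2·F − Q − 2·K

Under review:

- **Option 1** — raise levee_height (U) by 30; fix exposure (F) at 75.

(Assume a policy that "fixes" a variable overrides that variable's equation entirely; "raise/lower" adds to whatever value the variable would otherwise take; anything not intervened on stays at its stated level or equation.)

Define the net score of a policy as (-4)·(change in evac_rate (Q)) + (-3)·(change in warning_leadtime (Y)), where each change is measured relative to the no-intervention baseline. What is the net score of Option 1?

-2148

Baseline:
  U = 67
  F = 184 − 67 = 117
  Q = 255 − 4·117 = -213
  K = 276 + 3·67 − 3·117 − 3·(-213) = 765
  Y = 127 − 2·117 − (-213) − 2·765 = -1424
Option 1 (U + 30, F := 75):
  U = 67 + 30 = 97
  F = 75
  Q = 255 − 4·75 = -45
  K = 276 + 3·97 − 3·75 − 3·(-45) = 477
  Y = 127 − 2·75 − (-45) − 2·477 = -932
ΔQ = -45 − (-213) = 168; ΔY = -932 − (-1424) = 492
Score = (-4)·168 + (-3)·492 = -2148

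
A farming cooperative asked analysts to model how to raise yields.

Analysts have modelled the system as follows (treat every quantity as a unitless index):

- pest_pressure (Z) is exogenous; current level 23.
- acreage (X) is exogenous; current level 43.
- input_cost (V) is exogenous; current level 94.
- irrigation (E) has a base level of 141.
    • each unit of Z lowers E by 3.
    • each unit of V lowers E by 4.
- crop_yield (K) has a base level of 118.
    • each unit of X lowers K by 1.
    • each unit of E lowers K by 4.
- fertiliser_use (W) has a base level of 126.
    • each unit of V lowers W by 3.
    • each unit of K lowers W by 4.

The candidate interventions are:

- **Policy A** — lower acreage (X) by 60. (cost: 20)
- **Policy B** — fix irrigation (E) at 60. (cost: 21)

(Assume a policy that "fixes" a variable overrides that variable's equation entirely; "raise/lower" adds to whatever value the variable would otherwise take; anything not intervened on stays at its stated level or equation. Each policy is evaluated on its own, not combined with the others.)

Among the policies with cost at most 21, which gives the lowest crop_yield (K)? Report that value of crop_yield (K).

-165

Policy A (X − 60):
  Z = 23
  X = 43 − 60 = -17
  V = 94
  E = 141 − 3·23 − 4·94 = -304
  K = 118 − (-17) − 4·(-304) = 1351
Policy B (E := 60):
  Z = 23
  X = 43
  V = 94
  E = 60
  K = 118 − 43 − 4·60 = -165
Comparing — Policy A: K=1351, Policy B: K=-165. Lowest is -165 (Policy B).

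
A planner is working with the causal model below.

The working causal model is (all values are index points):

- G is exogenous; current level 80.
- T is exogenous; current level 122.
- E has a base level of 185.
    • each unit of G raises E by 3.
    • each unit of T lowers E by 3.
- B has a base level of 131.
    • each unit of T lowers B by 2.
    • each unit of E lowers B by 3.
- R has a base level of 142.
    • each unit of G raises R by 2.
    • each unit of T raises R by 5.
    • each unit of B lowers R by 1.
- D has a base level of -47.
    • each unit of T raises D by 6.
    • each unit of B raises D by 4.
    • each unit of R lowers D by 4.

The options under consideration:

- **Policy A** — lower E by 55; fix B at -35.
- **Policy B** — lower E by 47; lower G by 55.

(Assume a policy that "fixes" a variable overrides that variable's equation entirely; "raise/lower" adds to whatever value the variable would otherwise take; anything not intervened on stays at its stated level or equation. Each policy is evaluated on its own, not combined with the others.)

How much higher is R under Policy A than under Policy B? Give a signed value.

Policy A (E − 55, B := -35):
  G = 80
  T = 122
  E = 185 + 3·80 − 3·122 (−55 from intervention) = 4
  B = -35
  R = 142 + 2·80 + 5·122 − (-35) = 947
Policy B (E − 47, G − 55):
  G = 80 − 55 = 25
  T = 122
  E = 185 + 3·25 − 3·122 (−47 from intervention) = -153
  B = 131 − 2·122 − 3·(-153) = 346
  R = 142 + 2·25 + 5·122 − 346 = 456
R: 947 − 456 = 491

491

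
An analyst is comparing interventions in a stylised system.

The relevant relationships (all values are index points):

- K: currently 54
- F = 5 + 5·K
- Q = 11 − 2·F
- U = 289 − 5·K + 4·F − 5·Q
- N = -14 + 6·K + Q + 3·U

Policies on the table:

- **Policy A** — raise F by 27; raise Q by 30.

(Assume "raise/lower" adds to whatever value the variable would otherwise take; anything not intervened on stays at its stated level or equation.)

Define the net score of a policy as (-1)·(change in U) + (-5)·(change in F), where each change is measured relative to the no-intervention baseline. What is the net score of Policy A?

Baseline:
  K = 54
  F = 5 + 5·54 = 275
  Q = 11 − 2·275 = -539
  U = 289 − 5·54 + 4·275 − 5·(-539) = 3814
Policy A (F + 27, Q + 30):
  K = 54
  F = 5 + 5·54 (+27 from intervention) = 302
  Q = 11 − 2·302 (+30 from intervention) = -563
  U = 289 − 5·54 + 4·302 − 5·(-563) = 4042
ΔU = 4042 − 3814 = 228; ΔF = 302 − 275 = 27
Score = (-1)·228 + (-5)·27 = -363

-363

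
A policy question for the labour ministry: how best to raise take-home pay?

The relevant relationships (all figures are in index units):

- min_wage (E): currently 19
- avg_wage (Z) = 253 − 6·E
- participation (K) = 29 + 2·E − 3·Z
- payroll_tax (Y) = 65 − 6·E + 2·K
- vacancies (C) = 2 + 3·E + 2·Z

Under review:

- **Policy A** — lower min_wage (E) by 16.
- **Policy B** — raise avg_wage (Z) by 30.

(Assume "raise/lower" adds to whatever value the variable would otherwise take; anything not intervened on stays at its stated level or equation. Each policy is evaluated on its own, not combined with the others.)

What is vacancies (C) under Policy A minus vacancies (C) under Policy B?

84

Policy A (E − 16):
  E = 19 − 16 = 3
  Z = 253 − 6·3 = 235
  C = 2 + 3·3 + 2·235 = 481
Policy B (Z + 30):
  E = 19
  Z = 253 − 6·19 (+30 from intervention) = 169
  C = 2 + 3·19 + 2·169 = 397
C: 481 − 397 = 84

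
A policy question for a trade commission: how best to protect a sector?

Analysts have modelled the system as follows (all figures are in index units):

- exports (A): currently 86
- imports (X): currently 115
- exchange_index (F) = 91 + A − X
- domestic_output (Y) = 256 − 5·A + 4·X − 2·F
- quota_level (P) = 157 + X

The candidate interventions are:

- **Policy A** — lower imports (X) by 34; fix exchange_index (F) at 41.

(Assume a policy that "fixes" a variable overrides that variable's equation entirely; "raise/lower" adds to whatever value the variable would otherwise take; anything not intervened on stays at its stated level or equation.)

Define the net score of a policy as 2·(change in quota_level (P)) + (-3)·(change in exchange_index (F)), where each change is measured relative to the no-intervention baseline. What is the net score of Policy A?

-5

Baseline:
  A = 86
  X = 115
  F = 91 + 86 − 115 = 62
  P = 157 + 115 = 272
Policy A (X − 34, F := 41):
  A = 86
  X = 115 − 34 = 81
  F = 41
  P = 157 + 81 = 238
ΔP = 238 − 272 = -34; ΔF = 41 − 62 = -21
Score = 2·(-34) + (-3)·(-21) = -5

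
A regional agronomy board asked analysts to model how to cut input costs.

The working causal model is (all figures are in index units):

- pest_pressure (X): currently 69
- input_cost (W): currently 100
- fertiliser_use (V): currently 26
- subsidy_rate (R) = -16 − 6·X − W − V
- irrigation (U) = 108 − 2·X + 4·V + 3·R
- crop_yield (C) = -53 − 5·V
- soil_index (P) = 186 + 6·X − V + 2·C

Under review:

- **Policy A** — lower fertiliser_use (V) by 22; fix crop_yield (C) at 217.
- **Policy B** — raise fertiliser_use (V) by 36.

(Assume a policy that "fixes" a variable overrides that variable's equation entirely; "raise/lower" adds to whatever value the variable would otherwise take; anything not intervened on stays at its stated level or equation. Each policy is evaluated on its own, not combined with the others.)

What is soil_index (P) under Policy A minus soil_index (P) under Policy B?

Policy A (V − 22, C := 217):
  X = 69
  V = 26 − 22 = 4
  C = 217
  P = 186 + 6·69 − 4 + 2·217 = 1030
Policy B (V + 36):
  X = 69
  V = 26 + 36 = 62
  C = -53 − 5·62 = -363
  P = 186 + 6·69 − 62 + 2·(-363) = -188
P: 1030 − (-188) = 1218

1218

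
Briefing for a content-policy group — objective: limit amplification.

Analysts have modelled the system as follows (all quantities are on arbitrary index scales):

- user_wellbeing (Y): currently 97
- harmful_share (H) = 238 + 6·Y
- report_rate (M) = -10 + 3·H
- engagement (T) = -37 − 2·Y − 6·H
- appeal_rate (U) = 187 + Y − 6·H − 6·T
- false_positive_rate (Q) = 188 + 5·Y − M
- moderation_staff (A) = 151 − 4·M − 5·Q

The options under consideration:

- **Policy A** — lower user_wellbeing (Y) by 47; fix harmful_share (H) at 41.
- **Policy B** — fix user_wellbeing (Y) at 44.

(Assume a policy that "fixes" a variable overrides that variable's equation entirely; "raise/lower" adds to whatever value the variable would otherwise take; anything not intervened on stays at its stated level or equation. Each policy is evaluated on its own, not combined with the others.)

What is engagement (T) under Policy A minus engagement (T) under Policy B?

Policy A (Y − 47, H := 41):
  Y = 97 − 47 = 50
  H = 41
  T = -37 − 2·50 − 6·41 = -383
Policy B (Y := 44):
  Y = 44
  H = 238 + 6·44 = 502
  T = -37 − 2·44 − 6·502 = -3137
T: -383 − (-3137) = 2754

2754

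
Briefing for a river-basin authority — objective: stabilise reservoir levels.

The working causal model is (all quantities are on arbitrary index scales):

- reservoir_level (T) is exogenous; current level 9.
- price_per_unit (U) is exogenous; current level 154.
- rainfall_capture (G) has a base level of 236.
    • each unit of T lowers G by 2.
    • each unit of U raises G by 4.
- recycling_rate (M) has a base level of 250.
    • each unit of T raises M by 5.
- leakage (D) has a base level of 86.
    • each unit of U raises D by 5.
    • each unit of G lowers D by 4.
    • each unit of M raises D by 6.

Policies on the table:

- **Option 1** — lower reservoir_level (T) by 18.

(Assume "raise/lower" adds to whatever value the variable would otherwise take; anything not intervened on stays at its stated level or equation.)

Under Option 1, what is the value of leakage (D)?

-1394

Option 1 (T − 18):
  T = 9 − 18 = -9
  U = 154
  G = 236 − 2·(-9) + 4·154 = 870
  M = 250 + 5·(-9) = 205
  D = 86 + 5·154 − 4·870 + 6·205 = -1394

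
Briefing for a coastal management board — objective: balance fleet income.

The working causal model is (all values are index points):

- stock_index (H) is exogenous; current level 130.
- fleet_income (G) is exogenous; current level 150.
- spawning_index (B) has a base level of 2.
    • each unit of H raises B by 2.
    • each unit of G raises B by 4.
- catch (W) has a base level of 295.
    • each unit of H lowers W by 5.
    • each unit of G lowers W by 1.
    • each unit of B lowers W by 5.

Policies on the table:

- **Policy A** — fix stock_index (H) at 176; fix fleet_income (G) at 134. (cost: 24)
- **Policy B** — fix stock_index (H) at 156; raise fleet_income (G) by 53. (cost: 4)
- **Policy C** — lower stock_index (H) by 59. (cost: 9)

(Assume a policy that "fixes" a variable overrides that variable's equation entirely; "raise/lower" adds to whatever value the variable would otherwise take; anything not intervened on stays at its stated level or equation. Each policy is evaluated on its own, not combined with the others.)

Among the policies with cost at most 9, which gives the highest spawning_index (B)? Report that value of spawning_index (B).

Policy B (H := 156, G + 53):
  H = 156
  G = 150 + 53 = 203
  B = 2 + 2·156 + 4·203 = 1126
Policy C (H − 59):
  H = 130 − 59 = 71
  G = 150
  B = 2 + 2·71 + 4·150 = 744
Comparing — Policy B: B=1126, Policy C: B=744. Highest is 1126 (Policy B).

1126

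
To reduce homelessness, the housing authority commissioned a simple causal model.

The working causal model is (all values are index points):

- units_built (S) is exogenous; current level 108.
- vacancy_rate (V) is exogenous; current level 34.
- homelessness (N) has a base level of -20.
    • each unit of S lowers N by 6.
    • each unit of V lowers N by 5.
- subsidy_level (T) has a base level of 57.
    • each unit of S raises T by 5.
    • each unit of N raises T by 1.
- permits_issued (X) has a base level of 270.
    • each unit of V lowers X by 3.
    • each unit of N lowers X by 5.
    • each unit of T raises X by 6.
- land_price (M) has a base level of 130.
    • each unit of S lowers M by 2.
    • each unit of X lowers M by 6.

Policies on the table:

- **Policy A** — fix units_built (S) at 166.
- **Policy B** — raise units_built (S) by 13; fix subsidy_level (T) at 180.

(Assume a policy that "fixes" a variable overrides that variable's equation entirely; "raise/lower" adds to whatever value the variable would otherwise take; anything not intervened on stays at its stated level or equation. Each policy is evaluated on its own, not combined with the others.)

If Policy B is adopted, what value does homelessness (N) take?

-916

Policy B (S + 13, T := 180):
  S = 108 + 13 = 121
  V = 34
  N = -20 − 6·121 − 5·34 = -916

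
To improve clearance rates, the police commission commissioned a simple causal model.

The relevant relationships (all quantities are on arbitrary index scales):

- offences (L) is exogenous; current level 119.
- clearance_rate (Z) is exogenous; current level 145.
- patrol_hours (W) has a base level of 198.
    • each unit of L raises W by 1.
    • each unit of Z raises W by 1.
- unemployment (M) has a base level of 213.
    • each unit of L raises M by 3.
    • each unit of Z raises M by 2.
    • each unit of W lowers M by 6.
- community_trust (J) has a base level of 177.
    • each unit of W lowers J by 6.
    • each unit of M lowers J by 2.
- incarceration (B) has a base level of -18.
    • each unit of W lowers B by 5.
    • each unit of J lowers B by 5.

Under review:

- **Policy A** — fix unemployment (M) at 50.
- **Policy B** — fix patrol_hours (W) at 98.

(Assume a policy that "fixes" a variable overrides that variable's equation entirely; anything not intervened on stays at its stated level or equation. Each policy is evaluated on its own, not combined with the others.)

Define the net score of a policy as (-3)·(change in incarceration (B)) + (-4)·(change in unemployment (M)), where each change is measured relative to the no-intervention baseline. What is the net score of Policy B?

-46956

Baseline:
  L = 119
  Z = 145
  W = 198 + 119 + 145 = 462
  M = 213 + 3·119 + 2·145 − 6·462 = -1912
  J = 177 − 6·462 − 2·(-1912) = 1229
  B = -18 − 5·462 − 5·1229 = -8473
Policy B (W := 98):
  L = 119
  Z = 145
  W = 98
  M = 213 + 3·119 + 2·145 − 6·98 = 272
  J = 177 − 6·98 − 2·272 = -955
  B = -18 − 5·98 − 5·(-955) = 4267
ΔB = 4267 − (-8473) = 12740; ΔM = 272 − (-1912) = 2184
Score = (-3)·12740 + (-4)·2184 = -46956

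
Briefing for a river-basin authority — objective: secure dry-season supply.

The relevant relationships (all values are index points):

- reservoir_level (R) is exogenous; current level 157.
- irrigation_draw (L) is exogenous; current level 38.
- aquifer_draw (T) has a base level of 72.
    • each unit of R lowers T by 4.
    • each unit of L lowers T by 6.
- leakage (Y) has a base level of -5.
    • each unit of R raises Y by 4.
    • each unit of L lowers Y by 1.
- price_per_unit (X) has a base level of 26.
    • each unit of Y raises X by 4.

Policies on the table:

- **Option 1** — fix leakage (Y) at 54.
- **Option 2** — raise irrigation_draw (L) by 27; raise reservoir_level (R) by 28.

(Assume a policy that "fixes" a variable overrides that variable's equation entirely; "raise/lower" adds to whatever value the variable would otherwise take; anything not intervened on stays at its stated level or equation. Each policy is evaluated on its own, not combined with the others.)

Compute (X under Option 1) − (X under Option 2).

-2464

Option 1 (Y := 54):
  R = 157
  L = 38
  Y = 54
  X = 26 + 4·54 = 242
Option 2 (L + 27, R + 28):
  R = 157 + 28 = 185
  L = 38 + 27 = 65
  Y = -5 + 4·185 − 65 = 670
  X = 26 + 4·670 = 2706
X: 242 − 2706 = -2464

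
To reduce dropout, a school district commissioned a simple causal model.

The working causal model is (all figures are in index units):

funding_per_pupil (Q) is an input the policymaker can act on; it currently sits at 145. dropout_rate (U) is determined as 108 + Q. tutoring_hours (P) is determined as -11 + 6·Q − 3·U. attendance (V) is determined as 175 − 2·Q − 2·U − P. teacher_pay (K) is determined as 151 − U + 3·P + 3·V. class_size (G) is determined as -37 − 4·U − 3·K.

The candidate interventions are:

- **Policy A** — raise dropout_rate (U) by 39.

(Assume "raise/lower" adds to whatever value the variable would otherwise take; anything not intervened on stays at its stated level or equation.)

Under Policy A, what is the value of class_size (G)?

Policy A (U + 39):
  Q = 145
  U = 108 + 145 (+39 from intervention) = 292
  P = -11 + 6·145 − 3·292 = -17
  V = 175 − 2·145 − 2·292 − (-17) = -682
  K = 151 − 292 + 3·(-17) + 3·(-682) = -2238
  G = -37 − 4·292 − 3·(-2238) = 5509

5509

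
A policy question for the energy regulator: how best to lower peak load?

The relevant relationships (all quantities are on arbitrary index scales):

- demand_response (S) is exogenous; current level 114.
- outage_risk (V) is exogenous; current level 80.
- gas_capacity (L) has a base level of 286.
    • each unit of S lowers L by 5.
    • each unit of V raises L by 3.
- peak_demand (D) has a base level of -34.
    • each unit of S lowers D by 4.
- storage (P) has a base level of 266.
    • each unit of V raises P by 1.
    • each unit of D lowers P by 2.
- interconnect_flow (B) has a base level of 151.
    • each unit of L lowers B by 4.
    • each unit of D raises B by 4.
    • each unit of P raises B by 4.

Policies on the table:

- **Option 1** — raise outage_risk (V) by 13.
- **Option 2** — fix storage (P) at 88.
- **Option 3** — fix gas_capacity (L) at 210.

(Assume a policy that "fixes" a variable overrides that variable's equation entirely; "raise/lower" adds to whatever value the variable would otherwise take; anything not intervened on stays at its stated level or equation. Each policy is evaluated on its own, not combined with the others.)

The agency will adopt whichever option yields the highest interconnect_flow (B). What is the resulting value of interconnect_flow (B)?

3567

Option 1 (V + 13):
  S = 114
  V = 80 + 13 = 93
  L = 286 − 5·114 + 3·93 = -5
  D = -34 − 4·114 = -490
  P = 266 + 93 − 2·(-490) = 1339
  B = 151 − 4·(-5) + 4·(-490) + 4·1339 = 3567
Option 2 (P := 88):
  S = 114
  V = 80
  L = 286 − 5·114 + 3·80 = -44
  D = -34 − 4·114 = -490
  P = 88
  B = 151 − 4·(-44) + 4·(-490) + 4·88 = -1281
Option 3 (L := 210):
  S = 114
  V = 80
  L = 210
  D = -34 − 4·114 = -490
  P = 266 + 80 − 2·(-490) = 1326
  B = 151 − 4·210 + 4·(-490) + 4·1326 = 2655
Comparing — Option 1: B=3567, Option 2: B=-1281, Option 3: B=2655. Highest is 3567 (Option 1).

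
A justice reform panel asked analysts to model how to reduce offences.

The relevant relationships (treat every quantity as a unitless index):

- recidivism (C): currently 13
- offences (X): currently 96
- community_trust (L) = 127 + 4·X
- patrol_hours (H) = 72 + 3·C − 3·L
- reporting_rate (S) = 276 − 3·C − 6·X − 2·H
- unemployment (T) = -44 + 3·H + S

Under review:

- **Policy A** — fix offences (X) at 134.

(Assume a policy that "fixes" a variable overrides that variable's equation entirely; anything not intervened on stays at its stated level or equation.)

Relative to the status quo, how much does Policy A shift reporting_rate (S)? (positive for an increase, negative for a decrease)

Baseline:
  C = 13
  X = 96
  L = 127 + 4·96 = 511
  H = 72 + 3·13 − 3·511 = -1422
  S = 276 − 3·13 − 6·96 − 2·(-1422) = 2505
Policy A (X := 134):
  C = 13
  X = 134
  L = 127 + 4·134 = 663
  H = 72 + 3·13 − 3·663 = -1878
  S = 276 − 3·13 − 6·134 − 2·(-1878) = 3189
Change in S: 3189 − 2505 = 684

684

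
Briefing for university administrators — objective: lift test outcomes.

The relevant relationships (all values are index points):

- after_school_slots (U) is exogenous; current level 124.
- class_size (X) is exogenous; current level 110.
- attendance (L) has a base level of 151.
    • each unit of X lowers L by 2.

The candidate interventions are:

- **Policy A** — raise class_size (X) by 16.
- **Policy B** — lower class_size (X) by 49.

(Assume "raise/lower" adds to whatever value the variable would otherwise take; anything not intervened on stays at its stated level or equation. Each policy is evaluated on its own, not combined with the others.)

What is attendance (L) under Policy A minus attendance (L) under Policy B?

-130

Policy A (X + 16):
  X = 110 + 16 = 126
  L = 151 − 2·126 = -101
Policy B (X − 49):
  X = 110 − 49 = 61
  L = 151 − 2·61 = 29
L: -101 − 29 = -130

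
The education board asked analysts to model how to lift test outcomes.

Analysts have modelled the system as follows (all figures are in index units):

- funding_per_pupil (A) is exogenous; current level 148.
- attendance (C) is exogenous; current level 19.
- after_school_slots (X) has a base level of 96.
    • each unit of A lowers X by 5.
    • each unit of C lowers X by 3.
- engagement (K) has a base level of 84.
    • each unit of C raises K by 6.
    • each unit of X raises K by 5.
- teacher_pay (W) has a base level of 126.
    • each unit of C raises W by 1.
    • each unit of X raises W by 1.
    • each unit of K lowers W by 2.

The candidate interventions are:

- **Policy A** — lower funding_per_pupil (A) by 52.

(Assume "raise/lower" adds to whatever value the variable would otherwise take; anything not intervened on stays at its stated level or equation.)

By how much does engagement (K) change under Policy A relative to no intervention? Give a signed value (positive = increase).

Baseline:
  A = 148
  C = 19
  X = 96 − 5·148 − 3·19 = -701
  K = 84 + 6·19 + 5·(-701) = -3307
Policy A (A − 52):
  A = 148 − 52 = 96
  C = 19
  X = 96 − 5·96 − 3·19 = -441
  K = 84 + 6·19 + 5·(-441) = -2007
Change in K: -2007 − (-3307) = 1300

1300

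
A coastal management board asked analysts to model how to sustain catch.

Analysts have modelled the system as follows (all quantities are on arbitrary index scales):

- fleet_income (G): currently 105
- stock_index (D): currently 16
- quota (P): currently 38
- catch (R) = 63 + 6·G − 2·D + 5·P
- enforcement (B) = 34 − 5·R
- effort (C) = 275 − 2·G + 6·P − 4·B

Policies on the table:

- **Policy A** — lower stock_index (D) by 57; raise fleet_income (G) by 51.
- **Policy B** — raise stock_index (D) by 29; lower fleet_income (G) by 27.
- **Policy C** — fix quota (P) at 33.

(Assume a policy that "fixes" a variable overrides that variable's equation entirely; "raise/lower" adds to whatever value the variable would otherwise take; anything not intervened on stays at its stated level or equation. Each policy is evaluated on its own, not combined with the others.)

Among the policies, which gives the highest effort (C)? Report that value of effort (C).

25475

Policy A (D − 57, G + 51):
  G = 105 + 51 = 156
  D = 16 − 57 = -41
  P = 38
  R = 63 + 6·156 − 2·(-41) + 5·38 = 1271
  B = 34 − 5·1271 = -6321
  C = 275 − 2·156 + 6·38 − 4·(-6321) = 25475
Policy B (D + 29, G − 27):
  G = 105 − 27 = 78
  D = 16 + 29 = 45
  P = 38
  R = 63 + 6·78 − 2·45 + 5·38 = 631
  B = 34 − 5·631 = -3121
  C = 275 − 2·78 + 6·38 − 4·(-3121) = 12831
Policy C (P := 33):
  G = 105
  D = 16
  P = 33
  R = 63 + 6·105 − 2·16 + 5·33 = 826
  B = 34 − 5·826 = -4096
  C = 275 − 2·105 + 6·33 − 4·(-4096) = 16647
Comparing — Policy A: C=25475, Policy B: C=12831, Policy C: C=16647. Highest is 25475 (Policy A).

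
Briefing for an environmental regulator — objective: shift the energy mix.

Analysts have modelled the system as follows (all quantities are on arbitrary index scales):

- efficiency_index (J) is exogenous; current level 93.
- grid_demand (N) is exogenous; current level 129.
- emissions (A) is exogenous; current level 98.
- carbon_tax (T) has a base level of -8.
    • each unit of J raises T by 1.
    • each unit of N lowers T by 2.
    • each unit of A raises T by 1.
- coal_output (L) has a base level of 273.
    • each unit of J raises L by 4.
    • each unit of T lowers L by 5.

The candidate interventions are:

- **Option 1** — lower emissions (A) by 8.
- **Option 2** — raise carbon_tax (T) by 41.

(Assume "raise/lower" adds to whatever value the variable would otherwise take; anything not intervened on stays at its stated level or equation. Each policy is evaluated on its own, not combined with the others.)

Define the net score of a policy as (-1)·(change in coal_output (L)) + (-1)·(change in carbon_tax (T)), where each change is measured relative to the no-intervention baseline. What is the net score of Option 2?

164

Baseline:
  J = 93
  N = 129
  A = 98
  T = -8 + 93 − 2·129 + 98 = -75
  L = 273 + 4·93 − 5·(-75) = 1020
Option 2 (T + 41):
  J = 93
  N = 129
  A = 98
  T = -8 + 93 − 2·129 + 98 (+41 from intervention) = -34
  L = 273 + 4·93 − 5·(-34) = 815
ΔL = 815 − 1020 = -205; ΔT = -34 − (-75) = 41
Score = (-1)·(-205) + (-1)·41 = 164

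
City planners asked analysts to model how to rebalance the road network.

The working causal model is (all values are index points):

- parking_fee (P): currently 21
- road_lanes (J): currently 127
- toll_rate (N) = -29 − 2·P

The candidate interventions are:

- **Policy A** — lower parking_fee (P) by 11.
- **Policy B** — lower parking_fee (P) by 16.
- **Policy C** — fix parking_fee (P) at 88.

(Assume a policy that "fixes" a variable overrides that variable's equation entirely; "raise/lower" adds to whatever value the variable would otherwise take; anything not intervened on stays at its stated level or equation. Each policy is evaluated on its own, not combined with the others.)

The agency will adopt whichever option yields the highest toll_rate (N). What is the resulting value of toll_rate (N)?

-39

Policy A (P − 11):
  P = 21 − 11 = 10
  N = -29 − 2·10 = -49
Policy B (P − 16):
  P = 21 − 16 = 5
  N = -29 − 2·5 = -39
Policy C (P := 88):
  P = 88
  N = -29 − 2·88 = -205
Comparing — Policy A: N=-49, Policy B: N=-39, Policy C: N=-205. Highest is -39 (Policy B).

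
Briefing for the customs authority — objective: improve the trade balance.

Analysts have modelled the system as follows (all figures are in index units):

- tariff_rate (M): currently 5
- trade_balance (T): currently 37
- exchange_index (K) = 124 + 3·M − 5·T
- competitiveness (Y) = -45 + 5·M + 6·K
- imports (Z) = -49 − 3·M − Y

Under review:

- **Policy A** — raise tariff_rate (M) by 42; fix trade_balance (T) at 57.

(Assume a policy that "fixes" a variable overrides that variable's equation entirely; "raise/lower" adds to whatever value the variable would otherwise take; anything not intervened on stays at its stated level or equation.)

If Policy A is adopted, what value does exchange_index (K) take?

-20

Policy A (M + 42, T := 57):
  M = 5 + 42 = 47
  T = 57
  K = 124 + 3·47 − 5·57 = -20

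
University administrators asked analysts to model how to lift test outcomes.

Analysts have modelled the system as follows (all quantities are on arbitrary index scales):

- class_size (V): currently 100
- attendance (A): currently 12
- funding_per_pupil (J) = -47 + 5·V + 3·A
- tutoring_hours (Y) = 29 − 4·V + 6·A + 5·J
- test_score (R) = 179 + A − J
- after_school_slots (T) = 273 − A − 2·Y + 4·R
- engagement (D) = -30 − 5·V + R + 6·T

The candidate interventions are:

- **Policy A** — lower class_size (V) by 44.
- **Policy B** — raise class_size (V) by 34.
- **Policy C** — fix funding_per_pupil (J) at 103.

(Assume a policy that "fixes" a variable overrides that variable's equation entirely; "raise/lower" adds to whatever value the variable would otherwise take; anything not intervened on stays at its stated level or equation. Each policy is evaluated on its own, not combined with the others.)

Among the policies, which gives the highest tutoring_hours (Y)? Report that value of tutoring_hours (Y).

Policy A (V − 44):
  V = 100 − 44 = 56
  A = 12
  J = -47 + 5·56 + 3·12 = 269
  Y = 29 − 4·56 + 6·12 + 5·269 = 1222
Policy B (V + 34):
  V = 100 + 34 = 134
  A = 12
  J = -47 + 5·134 + 3·12 = 659
  Y = 29 − 4·134 + 6·12 + 5·659 = 2860
Policy C (J := 103):
  V = 100
  A = 12
  J = 103
  Y = 29 − 4·100 + 6·12 + 5·103 = 216
Comparing — Policy A: Y=1222, Policy B: Y=2860, Policy C: Y=216. Highest is 2860 (Policy B).

2860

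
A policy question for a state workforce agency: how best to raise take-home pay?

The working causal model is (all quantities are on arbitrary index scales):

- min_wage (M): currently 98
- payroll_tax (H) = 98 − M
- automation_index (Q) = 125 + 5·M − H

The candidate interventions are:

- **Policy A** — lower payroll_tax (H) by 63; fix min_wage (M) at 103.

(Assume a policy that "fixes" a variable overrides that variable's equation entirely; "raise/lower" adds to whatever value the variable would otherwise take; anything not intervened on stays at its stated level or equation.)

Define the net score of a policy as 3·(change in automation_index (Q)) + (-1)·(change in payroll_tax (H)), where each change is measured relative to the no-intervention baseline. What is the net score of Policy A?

347

Baseline:
  M = 98
  H = 98 − 98 = 0
  Q = 125 + 5·98 − 0 = 615
Policy A (H − 63, M := 103):
  M = 103
  H = 98 − 103 (−63 from intervention) = -68
  Q = 125 + 5·103 − (-68) = 708
ΔQ = 708 − 615 = 93; ΔH = -68 − 0 = -68
Score = 3·93 + (-1)·(-68) = 347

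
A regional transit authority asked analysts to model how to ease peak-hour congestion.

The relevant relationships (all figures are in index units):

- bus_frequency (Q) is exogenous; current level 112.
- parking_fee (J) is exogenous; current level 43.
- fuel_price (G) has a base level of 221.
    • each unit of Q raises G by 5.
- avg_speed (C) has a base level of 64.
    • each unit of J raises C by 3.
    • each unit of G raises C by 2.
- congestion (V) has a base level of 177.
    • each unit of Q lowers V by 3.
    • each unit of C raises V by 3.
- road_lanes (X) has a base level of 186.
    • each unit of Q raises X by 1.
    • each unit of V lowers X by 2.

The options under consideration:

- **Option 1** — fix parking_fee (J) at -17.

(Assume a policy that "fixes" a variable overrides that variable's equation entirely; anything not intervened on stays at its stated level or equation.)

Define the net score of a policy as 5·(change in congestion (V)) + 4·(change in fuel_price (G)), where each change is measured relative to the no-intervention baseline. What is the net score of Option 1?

Baseline:
  Q = 112
  J = 43
  G = 221 + 5·112 = 781
  C = 64 + 3·43 + 2·781 = 1755
  V = 177 − 3·112 + 3·1755 = 5106
Option 1 (J := -17):
  Q = 112
  J = -17
  G = 221 + 5·112 = 781
  C = 64 + 3·(-17) + 2·781 = 1575
  V = 177 − 3·112 + 3·1575 = 4566
ΔV = 4566 − 5106 = -540; ΔG = 781 − 781 = 0
Score = 5·(-540) + 4·0 = -2700

-2700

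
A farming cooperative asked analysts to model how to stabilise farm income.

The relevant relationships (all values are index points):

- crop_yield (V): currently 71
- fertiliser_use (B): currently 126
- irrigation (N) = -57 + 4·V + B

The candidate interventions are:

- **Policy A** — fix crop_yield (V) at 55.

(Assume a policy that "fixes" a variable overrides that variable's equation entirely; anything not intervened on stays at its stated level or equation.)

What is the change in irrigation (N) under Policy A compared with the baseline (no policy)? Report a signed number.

Baseline:
  V = 71
  B = 126
  N = -57 + 4·71 + 126 = 353
Policy A (V := 55):
  V = 55
  B = 126
  N = -57 + 4·55 + 126 = 289
Change in N: 289 − 353 = -64

-64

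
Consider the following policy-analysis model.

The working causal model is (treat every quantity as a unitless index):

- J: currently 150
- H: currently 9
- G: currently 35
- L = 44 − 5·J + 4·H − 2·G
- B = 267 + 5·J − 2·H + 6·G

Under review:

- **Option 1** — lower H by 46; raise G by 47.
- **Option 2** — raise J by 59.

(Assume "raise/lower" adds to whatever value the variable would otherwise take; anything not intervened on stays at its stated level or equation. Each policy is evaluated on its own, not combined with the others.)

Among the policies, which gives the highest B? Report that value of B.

1583

Option 1 (H − 46, G + 47):
  J = 150
  H = 9 − 46 = -37
  G = 35 + 47 = 82
  B = 267 + 5·150 − 2·(-37) + 6·82 = 1583
Option 2 (J + 59):
  J = 150 + 59 = 209
  H = 9
  G = 35
  B = 267 + 5·209 − 2·9 + 6·35 = 1504
Comparing — Option 1: B=1583, Option 2: B=1504. Highest is 1583 (Option 1).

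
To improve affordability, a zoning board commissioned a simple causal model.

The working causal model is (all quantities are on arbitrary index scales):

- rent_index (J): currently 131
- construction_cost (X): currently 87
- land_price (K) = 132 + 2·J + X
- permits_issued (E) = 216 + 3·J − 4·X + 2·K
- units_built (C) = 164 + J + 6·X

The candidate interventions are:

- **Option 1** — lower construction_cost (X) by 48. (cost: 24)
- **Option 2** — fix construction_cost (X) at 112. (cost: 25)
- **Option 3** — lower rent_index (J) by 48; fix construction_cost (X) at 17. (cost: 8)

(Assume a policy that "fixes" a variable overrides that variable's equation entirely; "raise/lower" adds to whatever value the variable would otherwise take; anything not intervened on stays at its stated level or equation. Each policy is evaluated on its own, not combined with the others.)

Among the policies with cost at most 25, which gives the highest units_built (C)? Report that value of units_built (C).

Option 1 (X − 48):
  J = 131
  X = 87 − 48 = 39
  C = 164 + 131 + 6·39 = 529
Option 2 (X := 112):
  J = 131
  X = 112
  C = 164 + 131 + 6·112 = 967
Option 3 (J − 48, X := 17):
  J = 131 − 48 = 83
  X = 17
  C = 164 + 83 + 6·17 = 349
Comparing — Option 1: C=529, Option 2: C=967, Option 3: C=349. Highest is 967 (Option 2).

967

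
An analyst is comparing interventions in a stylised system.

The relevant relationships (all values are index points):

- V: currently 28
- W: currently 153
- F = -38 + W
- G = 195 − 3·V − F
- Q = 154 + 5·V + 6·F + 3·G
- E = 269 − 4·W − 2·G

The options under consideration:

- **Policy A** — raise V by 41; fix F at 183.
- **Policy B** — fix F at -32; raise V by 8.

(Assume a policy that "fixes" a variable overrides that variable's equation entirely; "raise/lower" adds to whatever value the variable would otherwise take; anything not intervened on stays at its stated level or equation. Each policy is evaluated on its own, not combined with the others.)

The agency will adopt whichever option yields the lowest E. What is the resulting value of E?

Policy A (V + 41, F := 183):
  V = 28 + 41 = 69
  W = 153
  F = 183
  G = 195 − 3·69 − 183 = -195
  E = 269 − 4·153 − 2·(-195) = 47
Policy B (F := -32, V + 8):
  V = 28 + 8 = 36
  W = 153
  F = -32
  G = 195 − 3·36 − (-32) = 119
  E = 269 − 4·153 − 2·119 = -581
Comparing — Policy A: E=47, Policy B: E=-581. Lowest is -581 (Policy B).

-581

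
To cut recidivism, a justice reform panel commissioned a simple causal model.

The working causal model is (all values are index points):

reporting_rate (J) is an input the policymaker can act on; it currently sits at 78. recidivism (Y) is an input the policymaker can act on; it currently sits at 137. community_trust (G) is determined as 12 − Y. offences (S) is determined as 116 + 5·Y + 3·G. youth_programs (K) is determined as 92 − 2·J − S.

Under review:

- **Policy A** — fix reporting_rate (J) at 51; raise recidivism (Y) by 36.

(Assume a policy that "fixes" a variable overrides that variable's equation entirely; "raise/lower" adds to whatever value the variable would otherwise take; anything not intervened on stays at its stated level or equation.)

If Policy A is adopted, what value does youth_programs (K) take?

Policy A (J := 51, Y + 36):
  J = 51
  Y = 137 + 36 = 173
  G = 12 − 173 = -161
  S = 116 + 5·173 + 3·(-161) = 498
  K = 92 − 2·51 − 498 = -508

-508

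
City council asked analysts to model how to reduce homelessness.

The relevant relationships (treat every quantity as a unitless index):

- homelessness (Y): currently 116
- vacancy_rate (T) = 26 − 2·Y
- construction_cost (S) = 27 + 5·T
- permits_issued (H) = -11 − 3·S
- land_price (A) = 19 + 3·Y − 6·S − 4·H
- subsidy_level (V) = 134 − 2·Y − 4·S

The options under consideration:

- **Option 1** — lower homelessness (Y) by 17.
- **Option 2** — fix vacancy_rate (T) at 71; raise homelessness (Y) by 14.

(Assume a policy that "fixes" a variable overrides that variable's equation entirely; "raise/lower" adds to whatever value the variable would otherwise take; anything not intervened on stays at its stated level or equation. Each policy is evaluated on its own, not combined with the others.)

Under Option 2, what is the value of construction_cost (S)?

Option 2 (T := 71, Y + 14):
  Y = 116 + 14 = 130
  T = 71
  S = 27 + 5·71 = 382

382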